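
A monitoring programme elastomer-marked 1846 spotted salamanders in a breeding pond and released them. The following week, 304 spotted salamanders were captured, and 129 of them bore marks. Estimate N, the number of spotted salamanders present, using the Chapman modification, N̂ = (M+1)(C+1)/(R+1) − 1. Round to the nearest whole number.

N̂ = (1846+1)(304+1)/(129+1) − 1 = 1847·305/130 − 1
= 563335/130 − 1 ≈ 4333.3 − 1 ≈ 4332.3 → 4332

N ≈ 4332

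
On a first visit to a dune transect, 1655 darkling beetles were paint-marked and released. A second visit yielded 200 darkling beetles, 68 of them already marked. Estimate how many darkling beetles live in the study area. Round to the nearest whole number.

N ≈ 4868

If marked individuals mix randomly, R/C ≈ M/N, giving N ≈ M·C/R.
N = (1655 × 200) / 68 = 331000 / 68 ≈ 4867.6 → 4868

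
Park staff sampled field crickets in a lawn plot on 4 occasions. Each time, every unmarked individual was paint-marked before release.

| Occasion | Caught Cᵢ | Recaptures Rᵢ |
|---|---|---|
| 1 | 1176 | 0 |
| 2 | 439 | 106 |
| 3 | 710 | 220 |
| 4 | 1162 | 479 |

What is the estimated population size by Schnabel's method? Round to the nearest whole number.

N ≈ 4858

Marked at large before each occasion: Mᵢ = Σⱼ<ᵢ (Cⱼ − Rⱼ) → M1=0, M2=1176, M3=1509, M4=1999
Σ MᵢCᵢ = 0·1176 + 1176·439 + 1509·710 + 1999·1162 = 0 + 516264 + 1071390 + 2322838 = 3910492
Σ Rᵢ = 0 + 106 + 220 + 479 = 805
N̂ = 3910492 / 805 ≈ 4857.8 → 4858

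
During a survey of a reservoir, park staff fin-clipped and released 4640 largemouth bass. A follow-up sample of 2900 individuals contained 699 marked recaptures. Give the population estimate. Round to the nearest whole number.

N ≈ 19,250

N = (4640 × 2900) / 699 = 13456000 / 699 ≈ 19250.4 → 19250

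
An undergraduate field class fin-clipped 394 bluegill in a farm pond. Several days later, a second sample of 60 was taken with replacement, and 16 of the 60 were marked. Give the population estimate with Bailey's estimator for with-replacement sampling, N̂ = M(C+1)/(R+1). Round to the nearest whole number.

N ≈ 1414

N̂ = 394·(60+1)/(16+1) = 394·61/17 = 24034/17 ≈ 1413.8 → 1414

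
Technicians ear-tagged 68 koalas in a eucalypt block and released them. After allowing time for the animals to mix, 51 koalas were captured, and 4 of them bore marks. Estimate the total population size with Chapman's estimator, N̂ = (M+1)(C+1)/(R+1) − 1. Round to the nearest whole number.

N ≈ 717

N̂ = (68+1)(51+1)/(4+1) − 1 = 69·52/5 − 1
= 3588/5 − 1 ≈ 717.6 − 1 ≈ 716.6 → 717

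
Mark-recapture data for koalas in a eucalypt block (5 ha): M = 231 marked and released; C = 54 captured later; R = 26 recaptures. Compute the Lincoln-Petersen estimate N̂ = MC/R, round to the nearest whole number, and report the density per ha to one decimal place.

density ≈ 96.0 koalas per ha

N̂ = 231·54/26 = 12474/26 ≈ 479.8 → 480
Density = N̂ / area = 480 / 5 = 96.0 per ha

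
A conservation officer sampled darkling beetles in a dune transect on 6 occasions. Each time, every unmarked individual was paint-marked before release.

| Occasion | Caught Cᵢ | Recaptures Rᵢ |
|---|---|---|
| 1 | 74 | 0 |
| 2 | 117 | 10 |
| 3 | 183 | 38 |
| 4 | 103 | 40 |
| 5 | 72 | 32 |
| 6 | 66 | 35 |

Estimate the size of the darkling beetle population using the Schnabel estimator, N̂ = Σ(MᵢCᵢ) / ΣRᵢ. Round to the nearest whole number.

Marked at large before each occasion: Mᵢ = Σⱼ<ᵢ (Cⱼ − Rⱼ) → M1=0, M2=74, M3=181, M4=326, M5=389, M6=429
Σ MᵢCᵢ = 0·74 + 74·117 + 181·183 + 326·103 + 389·72 + 429·66 = 0 + 8658 + 33123 + 33578 + 28008 + 28314 = 131681
Σ Rᵢ = 0 + 10 + 38 + 40 + 32 + 35 = 155
N̂ = 131681 / 155 ≈ 849.6 → 850

N ≈ 850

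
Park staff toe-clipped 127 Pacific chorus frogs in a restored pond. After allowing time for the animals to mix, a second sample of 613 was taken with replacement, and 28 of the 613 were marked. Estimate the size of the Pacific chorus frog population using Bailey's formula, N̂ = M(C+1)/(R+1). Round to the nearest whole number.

N̂ = 127·(613+1)/(28+1) = 127·614/29 = 77978/29 ≈ 2688.9 → 2689

N ≈ 2689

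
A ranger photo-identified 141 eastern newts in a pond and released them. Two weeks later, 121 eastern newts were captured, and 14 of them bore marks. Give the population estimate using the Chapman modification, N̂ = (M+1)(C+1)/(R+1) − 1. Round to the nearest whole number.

N ≈ 1154

N̂ = (141+1)(121+1)/(14+1) − 1 = 142·122/15 − 1
= 17324/15 − 1 ≈ 1154.9 − 1 ≈ 1153.9 → 1154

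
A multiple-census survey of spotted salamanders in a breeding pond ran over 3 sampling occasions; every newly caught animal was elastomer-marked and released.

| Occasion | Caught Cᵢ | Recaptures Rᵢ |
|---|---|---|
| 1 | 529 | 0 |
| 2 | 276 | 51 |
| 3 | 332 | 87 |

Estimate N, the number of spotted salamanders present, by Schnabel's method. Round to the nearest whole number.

Marked at large before each occasion: Mᵢ = Σⱼ<ᵢ (Cⱼ − Rⱼ) → M1=0, M2=529, M3=754
Σ MᵢCᵢ = 0·529 + 529·276 + 754·332 = 0 + 146004 + 250328 = 396332
Σ Rᵢ = 0 + 51 + 87 = 138
N̂ = 396332 / 138 ≈ 2872.0 → 2872

N ≈ 2872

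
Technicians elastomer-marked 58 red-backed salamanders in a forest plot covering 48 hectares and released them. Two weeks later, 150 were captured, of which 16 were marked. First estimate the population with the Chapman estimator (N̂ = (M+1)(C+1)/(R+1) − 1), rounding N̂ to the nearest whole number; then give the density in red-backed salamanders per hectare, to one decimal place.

density ≈ 10.9 red-backed salamanders per hectare

N̂ = 59·151/17 − 1 = 8909/17 − 1 ≈ 523.1 → 523
Density = N̂ / area = 523 / 48 ≈ 10.90 → 10.9 per hectare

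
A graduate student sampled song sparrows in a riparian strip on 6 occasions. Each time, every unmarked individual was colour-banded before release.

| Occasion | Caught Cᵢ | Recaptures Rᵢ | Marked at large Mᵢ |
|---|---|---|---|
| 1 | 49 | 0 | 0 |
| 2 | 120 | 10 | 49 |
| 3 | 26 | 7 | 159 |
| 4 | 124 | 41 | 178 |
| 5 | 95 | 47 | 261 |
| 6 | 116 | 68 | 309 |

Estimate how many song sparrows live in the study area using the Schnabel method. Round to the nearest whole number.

Σ MᵢCᵢ = 0·49 + 49·120 + 159·26 + 178·124 + 261·95 + 309·116 = 0 + 5880 + 4134 + 22072 + 24795 + 35844 = 92725
Σ Rᵢ = 0 + 10 + 7 + 41 + 47 + 68 = 173
N̂ = 92725 / 173 ≈ 536.0 → 536

N ≈ 536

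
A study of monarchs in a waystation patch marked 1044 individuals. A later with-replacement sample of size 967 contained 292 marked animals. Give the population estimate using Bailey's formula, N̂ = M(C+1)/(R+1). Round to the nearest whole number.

N̂ = 1044·(967+1)/(292+1) = 1044·968/293 = 1010592/293 ≈ 3449.1 → 3449

N ≈ 3449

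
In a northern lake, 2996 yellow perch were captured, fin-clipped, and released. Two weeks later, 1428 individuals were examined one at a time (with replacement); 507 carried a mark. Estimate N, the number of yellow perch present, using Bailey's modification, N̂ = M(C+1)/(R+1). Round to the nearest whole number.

N̂ = 2996·(1428+1)/(507+1) = 2996·1429/508 = 4281284/508 ≈ 8427.7 → 8428

N ≈ 8428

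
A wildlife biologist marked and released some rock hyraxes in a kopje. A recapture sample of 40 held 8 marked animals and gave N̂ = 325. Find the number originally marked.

M = 65

From N = M·C/R: M = N·R / C = 325·8 / 40 = 2600 / 40 = 65.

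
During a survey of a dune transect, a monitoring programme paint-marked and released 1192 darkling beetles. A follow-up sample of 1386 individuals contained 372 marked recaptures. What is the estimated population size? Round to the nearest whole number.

N ≈ 4441

If marked individuals mix randomly, R/C ≈ M/N, giving N ≈ M·C/R.
N = (1192 × 1386) / 372 = 1652112 / 372 ≈ 4441.2 → 4441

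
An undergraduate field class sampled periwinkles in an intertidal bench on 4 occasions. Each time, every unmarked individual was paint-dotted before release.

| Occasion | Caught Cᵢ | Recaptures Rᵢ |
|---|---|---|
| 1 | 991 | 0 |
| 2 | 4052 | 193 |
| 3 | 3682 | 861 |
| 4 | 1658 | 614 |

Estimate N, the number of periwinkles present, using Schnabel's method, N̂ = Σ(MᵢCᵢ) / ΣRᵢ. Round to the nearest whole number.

N ≈ 20,738

Marked at large before each occasion: Mᵢ = Σⱼ<ᵢ (Cⱼ − Rⱼ) → M1=0, M2=991, M3=4850, M4=7671
Σ MᵢCᵢ = 0·991 + 991·4052 + 4850·3682 + 7671·1658 = 0 + 4015532 + 17857700 + 12718518 = 34591750
Σ Rᵢ = 0 + 193 + 861 + 614 = 1668
N̂ = 34591750 / 1668 ≈ 20738.46 → 20738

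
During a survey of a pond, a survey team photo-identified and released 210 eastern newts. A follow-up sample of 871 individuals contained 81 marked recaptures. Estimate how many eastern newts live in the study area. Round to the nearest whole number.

The marked fraction in the recapture sample should equal the marked fraction in the population: 81/871 = 210/N.
N = (210 × 871) / 81 = 182910 / 81 ≈ 2258.1 → 2258

N ≈ 2258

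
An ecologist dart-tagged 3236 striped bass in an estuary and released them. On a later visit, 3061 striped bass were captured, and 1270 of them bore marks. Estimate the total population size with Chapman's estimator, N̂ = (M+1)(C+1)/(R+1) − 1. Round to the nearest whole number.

N̂ = (3236+1)(3061+1)/(1270+1) − 1 = 3237·3062/1271 − 1
= 9911694/1271 − 1 ≈ 7798.3 − 1 ≈ 7797.3 → 7797

N ≈ 7797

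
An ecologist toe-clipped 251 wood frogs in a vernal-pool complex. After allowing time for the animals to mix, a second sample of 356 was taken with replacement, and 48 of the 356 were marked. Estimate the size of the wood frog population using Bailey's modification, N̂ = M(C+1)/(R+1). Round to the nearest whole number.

N ≈ 1829

N̂ = 251·(356+1)/(48+1) = 251·357/49 = 89607/49 ≈ 1828.7 → 1829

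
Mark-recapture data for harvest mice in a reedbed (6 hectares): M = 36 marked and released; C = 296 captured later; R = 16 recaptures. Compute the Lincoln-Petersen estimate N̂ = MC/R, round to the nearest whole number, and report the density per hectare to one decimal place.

density ≈ 111.0 harvest mice per hectare

N̂ = 36·296/16 = 10656/16 = 666
Density = N̂ / area = 666 / 6 = 111.0 per hectare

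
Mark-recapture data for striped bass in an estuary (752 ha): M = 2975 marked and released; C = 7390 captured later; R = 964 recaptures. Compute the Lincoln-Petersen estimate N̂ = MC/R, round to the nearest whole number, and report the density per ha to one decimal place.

N̂ = 2975·7390/964 = 21985250/964 ≈ 22806.3 → 22806
Density = N̂ / area = 22806 / 752 ≈ 30.33 → 30.3 per ha

density ≈ 30.3 striped bass per ha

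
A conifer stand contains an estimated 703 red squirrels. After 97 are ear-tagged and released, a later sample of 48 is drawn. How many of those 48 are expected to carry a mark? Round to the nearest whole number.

expected recaptures ≈ 7

Expected recaptures E[R] = M·C / N.
E[R] = 97 × 48 / 703 = 4656 / 703 ≈ 6.6 → 7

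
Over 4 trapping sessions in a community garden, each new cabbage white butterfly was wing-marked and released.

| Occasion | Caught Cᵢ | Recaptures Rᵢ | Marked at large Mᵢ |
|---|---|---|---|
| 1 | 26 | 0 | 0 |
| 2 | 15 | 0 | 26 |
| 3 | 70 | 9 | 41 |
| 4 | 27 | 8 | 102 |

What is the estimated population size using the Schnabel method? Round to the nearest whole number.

Σ MᵢCᵢ = 0·26 + 26·15 + 41·70 + 102·27 = 0 + 390 + 2870 + 2754 = 6014
Σ Rᵢ = 0 + 0 + 9 + 8 = 17
N̂ = 6014 / 17 ≈ 353.8 → 354

N ≈ 354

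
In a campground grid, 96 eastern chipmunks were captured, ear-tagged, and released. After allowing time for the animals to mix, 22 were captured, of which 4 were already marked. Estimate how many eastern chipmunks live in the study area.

N = (96 × 22) / 4 = 2112 / 4 = 528

N = 528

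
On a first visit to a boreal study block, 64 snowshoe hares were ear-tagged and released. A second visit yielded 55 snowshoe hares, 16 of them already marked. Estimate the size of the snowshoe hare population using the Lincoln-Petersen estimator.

N = 220

Lincoln-Petersen assumes M/N = R/C, so N = M·C / R.
N = (64 × 55) / 16 = 3520 / 16 = 220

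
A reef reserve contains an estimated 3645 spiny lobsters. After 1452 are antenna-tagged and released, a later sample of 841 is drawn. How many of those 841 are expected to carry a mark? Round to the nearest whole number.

expected recaptures ≈ 335

The marked fraction of the population is 1452/3645, so in a sample of 841 expect C·(M/N) marked.
E[R] = 1452 × 841 / 3645 = 1221132 / 3645 ≈ 335.0 → 335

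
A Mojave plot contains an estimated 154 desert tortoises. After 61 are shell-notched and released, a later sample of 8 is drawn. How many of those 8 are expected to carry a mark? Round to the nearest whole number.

expected recaptures ≈ 3

Expected recaptures E[R] = M·C / N.
E[R] = 61 × 8 / 154 = 488 / 154 ≈ 3.2 → 3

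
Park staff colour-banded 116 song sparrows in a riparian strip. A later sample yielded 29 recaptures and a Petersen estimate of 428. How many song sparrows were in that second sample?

From N = M·C/R: C = N·R / M = 428·29 / 116 = 12412 / 116 = 107.

C = 107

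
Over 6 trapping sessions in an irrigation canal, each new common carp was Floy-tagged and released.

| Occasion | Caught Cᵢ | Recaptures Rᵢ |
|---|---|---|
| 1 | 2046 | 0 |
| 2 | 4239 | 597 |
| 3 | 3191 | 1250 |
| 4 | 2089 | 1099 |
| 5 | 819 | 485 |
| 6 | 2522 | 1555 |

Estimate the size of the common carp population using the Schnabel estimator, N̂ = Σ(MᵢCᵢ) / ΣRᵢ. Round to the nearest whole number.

N ≈ 14,520

Marked at large before each occasion: Mᵢ = Σⱼ<ᵢ (Cⱼ − Rⱼ) → M1=0, M2=2046, M3=5688, M4=7629, M5=8619, M6=8953
Σ MᵢCᵢ = 0·2046 + 2046·4239 + 5688·3191 + 7629·2089 + 8619·819 + 8953·2522 = 0 + 8672994 + 18150408 + 15936981 + 7058961 + 22579466 = 72398810
Σ Rᵢ = 0 + 597 + 1250 + 1099 + 485 + 1555 = 4986
N̂ = 72398810 / 4986 ≈ 14520.4 → 14520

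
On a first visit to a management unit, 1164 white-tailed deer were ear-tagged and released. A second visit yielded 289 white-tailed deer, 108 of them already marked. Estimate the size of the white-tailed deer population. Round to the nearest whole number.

If marked individuals mix randomly, R/C ≈ M/N, giving N ≈ M·C/R.
N = (1164 × 289) / 108 = 336396 / 108 ≈ 3114.8 → 3115

N ≈ 3115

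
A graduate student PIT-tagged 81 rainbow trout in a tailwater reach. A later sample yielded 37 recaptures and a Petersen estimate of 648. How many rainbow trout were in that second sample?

C = 296

From N = M·C/R: C = N·R / M = 648·37 / 81 = 23976 / 81 = 296.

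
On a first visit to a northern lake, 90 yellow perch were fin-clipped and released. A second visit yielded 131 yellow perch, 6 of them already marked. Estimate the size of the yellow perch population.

N = 1965

If marked individuals mix randomly, R/C ≈ M/N, giving N ≈ M·C/R.
N = (90 × 131) / 6 = 11790 / 6 = 1965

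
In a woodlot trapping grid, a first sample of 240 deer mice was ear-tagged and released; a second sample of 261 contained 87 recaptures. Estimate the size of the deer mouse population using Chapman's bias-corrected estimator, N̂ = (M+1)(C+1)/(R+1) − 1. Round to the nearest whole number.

N ≈ 717

N̂ = (240+1)(261+1)/(87+1) − 1 = 241·262/88 − 1
= 63142/88 − 1 ≈ 717.5 − 1 ≈ 716.5 → 717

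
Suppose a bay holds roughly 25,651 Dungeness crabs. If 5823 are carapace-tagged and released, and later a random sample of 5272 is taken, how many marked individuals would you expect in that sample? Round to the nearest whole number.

expected recaptures ≈ 1197

Expected recaptures E[R] = M·C / N.
E[R] = 5823 × 5272 / 25651 = 30698856 / 25651 ≈ 1196.8 → 1197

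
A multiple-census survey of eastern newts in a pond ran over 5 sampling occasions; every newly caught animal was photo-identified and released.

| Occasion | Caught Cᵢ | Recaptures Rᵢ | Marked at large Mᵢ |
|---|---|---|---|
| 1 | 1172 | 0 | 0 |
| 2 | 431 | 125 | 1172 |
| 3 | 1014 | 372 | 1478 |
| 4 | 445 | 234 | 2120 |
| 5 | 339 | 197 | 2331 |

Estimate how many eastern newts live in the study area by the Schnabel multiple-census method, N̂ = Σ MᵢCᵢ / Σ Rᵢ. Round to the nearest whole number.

Σ MᵢCᵢ = 0·1172 + 1172·431 + 1478·1014 + 2120·445 + 2331·339 = 0 + 505132 + 1498692 + 943400 + 790209 = 3737433
Σ Rᵢ = 0 + 125 + 372 + 234 + 197 = 928
N̂ = 3737433 / 928 ≈ 4027.4 → 4027

N ≈ 4027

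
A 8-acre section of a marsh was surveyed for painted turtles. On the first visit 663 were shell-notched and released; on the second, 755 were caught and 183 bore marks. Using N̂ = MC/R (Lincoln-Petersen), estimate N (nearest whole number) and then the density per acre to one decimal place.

N̂ = 663·755/183 = 500565/183 ≈ 2735.3 → 2735
Density = N̂ / area = 2735 / 8 ≈ 341.88 → 341.9 per acre

density ≈ 341.9 painted turtles per acre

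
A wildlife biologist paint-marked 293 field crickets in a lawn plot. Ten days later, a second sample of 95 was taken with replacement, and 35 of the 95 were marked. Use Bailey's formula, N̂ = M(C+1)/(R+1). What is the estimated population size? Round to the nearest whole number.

N ≈ 781

N̂ = 293·(95+1)/(35+1) = 293·96/36 = 28128/36 ≈ 781.3 → 781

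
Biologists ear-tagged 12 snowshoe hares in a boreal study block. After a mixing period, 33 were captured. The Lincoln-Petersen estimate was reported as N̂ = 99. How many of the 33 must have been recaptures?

From N = M·C/R: R = M·C / N = 12·33 / 99 = 396 / 99 = 4.

R = 4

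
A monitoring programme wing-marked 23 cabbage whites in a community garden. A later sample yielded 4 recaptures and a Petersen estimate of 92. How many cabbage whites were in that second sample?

From N = M·C/R: C = N·R / M = 92·4 / 23 = 368 / 23 = 16.

C = 16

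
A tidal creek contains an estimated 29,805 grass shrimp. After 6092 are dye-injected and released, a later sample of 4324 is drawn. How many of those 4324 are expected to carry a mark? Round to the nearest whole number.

The marked fraction of the population is 6092/29805, so in a sample of 4324 expect C·(M/N) marked.
E[R] = 6092 × 4324 / 29805 = 26341808 / 29805 ≈ 883.8 → 884

expected recaptures ≈ 884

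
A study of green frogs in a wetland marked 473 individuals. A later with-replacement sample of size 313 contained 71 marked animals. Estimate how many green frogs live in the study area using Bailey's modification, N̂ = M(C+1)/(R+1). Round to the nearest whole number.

N ≈ 2063

N̂ = 473·(313+1)/(71+1) = 473·314/72 = 148522/72 ≈ 2062.8 → 2063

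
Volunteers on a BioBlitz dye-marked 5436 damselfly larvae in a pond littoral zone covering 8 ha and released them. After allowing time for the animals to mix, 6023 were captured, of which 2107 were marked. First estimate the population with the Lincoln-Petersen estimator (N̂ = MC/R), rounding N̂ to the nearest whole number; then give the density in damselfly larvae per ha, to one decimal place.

N̂ = 5436·6023/2107 = 32741028/2107 ≈ 15539.2 → 15539
Density = N̂ / area = 15539 / 8 ≈ 1942.38 → 1942.4 per ha

density ≈ 1942.4 damselfly larvae per ha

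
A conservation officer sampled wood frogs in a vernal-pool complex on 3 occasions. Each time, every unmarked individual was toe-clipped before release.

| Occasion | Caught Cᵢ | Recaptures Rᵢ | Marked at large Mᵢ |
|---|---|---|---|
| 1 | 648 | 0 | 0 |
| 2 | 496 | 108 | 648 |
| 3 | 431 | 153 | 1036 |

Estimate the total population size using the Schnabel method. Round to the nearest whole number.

N ≈ 2942

Σ MᵢCᵢ = 0·648 + 648·496 + 1036·431 = 0 + 321408 + 446516 = 767924
Σ Rᵢ = 0 + 108 + 153 = 261
N̂ = 767924 / 261 ≈ 2942.2 → 2942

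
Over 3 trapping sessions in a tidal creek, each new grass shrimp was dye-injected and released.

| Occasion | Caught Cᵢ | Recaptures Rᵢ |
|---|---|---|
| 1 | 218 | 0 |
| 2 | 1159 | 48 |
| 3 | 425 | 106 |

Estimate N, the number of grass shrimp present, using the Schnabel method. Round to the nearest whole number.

Marked at large before each occasion: Mᵢ = Σⱼ<ᵢ (Cⱼ − Rⱼ) → M1=0, M2=218, M3=1329
Σ MᵢCᵢ = 0·218 + 218·1159 + 1329·425 = 0 + 252662 + 564825 = 817487
Σ Rᵢ = 0 + 48 + 106 = 154
N̂ = 817487 / 154 ≈ 5308.4 → 5308

N ≈ 5308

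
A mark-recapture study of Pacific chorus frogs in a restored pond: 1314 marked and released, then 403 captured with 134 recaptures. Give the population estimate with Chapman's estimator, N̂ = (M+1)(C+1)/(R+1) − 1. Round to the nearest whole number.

N ≈ 3934

N̂ = (1314+1)(403+1)/(134+1) − 1 = 1315·404/135 − 1
= 531260/135 − 1 ≈ 3935.3 − 1 ≈ 3934.3 → 3934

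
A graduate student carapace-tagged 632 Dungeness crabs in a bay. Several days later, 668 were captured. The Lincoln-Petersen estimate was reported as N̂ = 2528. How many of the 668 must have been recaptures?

R = 167

From N = M·C/R: R = M·C / N = 632·668 / 2528 = 422176 / 2528 = 167.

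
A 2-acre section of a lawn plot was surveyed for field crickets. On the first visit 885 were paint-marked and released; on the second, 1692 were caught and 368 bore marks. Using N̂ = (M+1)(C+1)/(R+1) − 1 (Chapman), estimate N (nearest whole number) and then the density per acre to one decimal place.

N̂ = 886·1693/369 − 1 = 1499998/369 − 1 ≈ 4064.0 → 4064
Density = N̂ / area = 4064 / 2 = 2032.0 per acre

density ≈ 2032.0 field crickets per acre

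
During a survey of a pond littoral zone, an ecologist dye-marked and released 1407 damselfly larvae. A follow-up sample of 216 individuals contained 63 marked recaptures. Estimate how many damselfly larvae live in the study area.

N = 4824

The marked fraction in the recapture sample should equal the marked fraction in the population: 63/216 = 1407/N.
N = (1407 × 216) / 63 = 303912 / 63 = 4824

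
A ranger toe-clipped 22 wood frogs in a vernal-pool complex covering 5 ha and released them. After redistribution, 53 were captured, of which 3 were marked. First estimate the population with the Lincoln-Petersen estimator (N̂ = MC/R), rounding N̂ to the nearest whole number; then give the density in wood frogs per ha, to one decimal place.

N̂ = 22·53/3 = 1166/3 ≈ 388.7 → 389
Density = N̂ / area = 389 / 5 ≈ 77.80 → 77.8 per ha

density ≈ 77.8 wood frogs per ha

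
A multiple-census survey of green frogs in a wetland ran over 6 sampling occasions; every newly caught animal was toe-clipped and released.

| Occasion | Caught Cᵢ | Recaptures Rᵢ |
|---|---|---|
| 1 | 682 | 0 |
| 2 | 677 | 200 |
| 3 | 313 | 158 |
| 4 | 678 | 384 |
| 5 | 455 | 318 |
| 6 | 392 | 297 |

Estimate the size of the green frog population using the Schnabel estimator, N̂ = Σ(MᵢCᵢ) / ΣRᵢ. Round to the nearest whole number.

Marked at large before each occasion: Mᵢ = Σⱼ<ᵢ (Cⱼ − Rⱼ) → M1=0, M2=682, M3=1159, M4=1314, M5=1608, M6=1745
Σ MᵢCᵢ = 0·682 + 682·677 + 1159·313 + 1314·678 + 1608·455 + 1745·392 = 0 + 461714 + 362767 + 890892 + 731640 + 684040 = 3131053
Σ Rᵢ = 0 + 200 + 158 + 384 + 318 + 297 = 1357
N̂ = 3131053 / 1357 ≈ 2307.3 → 2307

N ≈ 2307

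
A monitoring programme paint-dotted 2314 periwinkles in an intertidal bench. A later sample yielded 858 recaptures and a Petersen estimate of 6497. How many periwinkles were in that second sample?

From N = M·C/R: C = N·R / M = 6497·858 / 2314 = 5574426 / 2314 = 2409.

C = 2409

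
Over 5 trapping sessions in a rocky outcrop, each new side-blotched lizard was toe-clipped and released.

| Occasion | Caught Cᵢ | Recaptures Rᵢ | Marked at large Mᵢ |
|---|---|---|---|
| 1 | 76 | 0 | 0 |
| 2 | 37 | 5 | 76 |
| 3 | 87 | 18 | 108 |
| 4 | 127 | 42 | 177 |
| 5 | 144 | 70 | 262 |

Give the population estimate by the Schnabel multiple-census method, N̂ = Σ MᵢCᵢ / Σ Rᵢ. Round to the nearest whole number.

N ≈ 536

Σ MᵢCᵢ = 0·76 + 76·37 + 108·87 + 177·127 + 262·144 = 0 + 2812 + 9396 + 22479 + 37728 = 72415
Σ Rᵢ = 0 + 5 + 18 + 42 + 70 = 135
N̂ = 72415 / 135 ≈ 536.4 → 536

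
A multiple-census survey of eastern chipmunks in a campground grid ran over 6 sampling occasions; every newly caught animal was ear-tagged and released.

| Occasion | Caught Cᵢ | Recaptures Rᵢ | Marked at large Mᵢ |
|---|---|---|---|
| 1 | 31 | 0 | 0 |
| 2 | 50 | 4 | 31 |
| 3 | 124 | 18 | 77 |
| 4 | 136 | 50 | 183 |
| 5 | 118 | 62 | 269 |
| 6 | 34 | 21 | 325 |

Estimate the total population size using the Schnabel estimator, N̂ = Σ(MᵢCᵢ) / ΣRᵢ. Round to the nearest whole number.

N ≈ 508

Σ MᵢCᵢ = 0·31 + 31·50 + 77·124 + 183·136 + 269·118 + 325·34 = 0 + 1550 + 9548 + 24888 + 31742 + 11050 = 78778
Σ Rᵢ = 0 + 4 + 18 + 50 + 62 + 21 = 155
N̂ = 78778 / 155 ≈ 508.2 → 508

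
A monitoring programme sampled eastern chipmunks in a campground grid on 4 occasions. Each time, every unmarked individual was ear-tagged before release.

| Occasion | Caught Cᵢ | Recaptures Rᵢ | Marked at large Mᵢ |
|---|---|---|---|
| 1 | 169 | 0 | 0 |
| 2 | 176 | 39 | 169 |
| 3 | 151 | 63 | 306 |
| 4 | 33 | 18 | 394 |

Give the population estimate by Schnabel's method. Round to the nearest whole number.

N ≈ 741

Σ MᵢCᵢ = 0·169 + 169·176 + 306·151 + 394·33 = 0 + 29744 + 46206 + 13002 = 88952
Σ Rᵢ = 0 + 39 + 63 + 18 = 120
N̂ = 88952 / 120 ≈ 741.3 → 741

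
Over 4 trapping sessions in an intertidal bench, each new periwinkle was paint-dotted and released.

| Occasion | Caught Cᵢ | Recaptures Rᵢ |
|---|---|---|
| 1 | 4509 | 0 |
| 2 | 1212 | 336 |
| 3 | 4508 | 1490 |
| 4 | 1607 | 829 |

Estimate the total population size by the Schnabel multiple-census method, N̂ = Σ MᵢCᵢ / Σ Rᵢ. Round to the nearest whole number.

Marked at large before each occasion: Mᵢ = Σⱼ<ᵢ (Cⱼ − Rⱼ) → M1=0, M2=4509, M3=5385, M4=8403
Σ MᵢCᵢ = 0·4509 + 4509·1212 + 5385·4508 + 8403·1607 = 0 + 5464908 + 24275580 + 13503621 = 43244109
Σ Rᵢ = 0 + 336 + 1490 + 829 = 2655
N̂ = 43244109 / 2655 ≈ 16287.8 → 16288

N ≈ 16,288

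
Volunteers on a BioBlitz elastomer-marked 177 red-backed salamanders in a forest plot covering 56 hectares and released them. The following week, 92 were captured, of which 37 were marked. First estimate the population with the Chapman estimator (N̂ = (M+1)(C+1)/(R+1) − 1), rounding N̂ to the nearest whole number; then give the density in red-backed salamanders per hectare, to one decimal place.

density ≈ 7.8 red-backed salamanders per hectare

N̂ = 178·93/38 − 1 = 16554/38 − 1 ≈ 434.6 → 435
Density = N̂ / area = 435 / 56 ≈ 7.77 → 7.8 per hectare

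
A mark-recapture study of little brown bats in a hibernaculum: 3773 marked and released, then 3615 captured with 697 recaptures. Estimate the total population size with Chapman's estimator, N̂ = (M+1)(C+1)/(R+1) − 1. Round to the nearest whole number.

N̂ = (3773+1)(3615+1)/(697+1) − 1 = 3774·3616/698 − 1
= 13646784/698 − 1 ≈ 19551.3 − 1 ≈ 19550.3 → 19550

N ≈ 19,550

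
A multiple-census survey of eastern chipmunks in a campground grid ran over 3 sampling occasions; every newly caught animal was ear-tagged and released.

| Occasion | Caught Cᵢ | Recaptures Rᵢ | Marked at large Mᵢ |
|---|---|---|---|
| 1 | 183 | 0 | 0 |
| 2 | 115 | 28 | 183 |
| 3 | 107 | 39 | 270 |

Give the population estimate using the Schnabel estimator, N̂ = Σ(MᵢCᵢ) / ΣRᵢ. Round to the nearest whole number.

Σ MᵢCᵢ = 0·183 + 183·115 + 270·107 = 0 + 21045 + 28890 = 49935
Σ Rᵢ = 0 + 28 + 39 = 67
N̂ = 49935 / 67 ≈ 745.3 → 745

N ≈ 745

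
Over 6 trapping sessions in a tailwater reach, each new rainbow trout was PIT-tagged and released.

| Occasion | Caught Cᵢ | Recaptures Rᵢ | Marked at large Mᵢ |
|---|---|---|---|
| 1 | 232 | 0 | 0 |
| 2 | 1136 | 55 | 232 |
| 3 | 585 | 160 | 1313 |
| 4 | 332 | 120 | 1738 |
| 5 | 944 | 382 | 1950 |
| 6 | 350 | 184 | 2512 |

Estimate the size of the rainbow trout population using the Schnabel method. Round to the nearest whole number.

N ≈ 4804

Σ MᵢCᵢ = 0·232 + 232·1136 + 1313·585 + 1738·332 + 1950·944 + 2512·350 = 0 + 263552 + 768105 + 577016 + 1840800 + 879200 = 4328673
Σ Rᵢ = 0 + 55 + 160 + 120 + 382 + 184 = 901
N̂ = 4328673 / 901 ≈ 4804.3 → 4804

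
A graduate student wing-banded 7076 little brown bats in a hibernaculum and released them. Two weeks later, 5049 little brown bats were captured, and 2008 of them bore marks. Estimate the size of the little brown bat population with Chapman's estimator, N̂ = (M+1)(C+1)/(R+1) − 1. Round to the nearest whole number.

N ≈ 17,788

N̂ = (7076+1)(5049+1)/(2008+1) − 1 = 7077·5050/2009 − 1
= 35738850/2009 − 1 ≈ 17789.4 − 1 ≈ 17788.4 → 17788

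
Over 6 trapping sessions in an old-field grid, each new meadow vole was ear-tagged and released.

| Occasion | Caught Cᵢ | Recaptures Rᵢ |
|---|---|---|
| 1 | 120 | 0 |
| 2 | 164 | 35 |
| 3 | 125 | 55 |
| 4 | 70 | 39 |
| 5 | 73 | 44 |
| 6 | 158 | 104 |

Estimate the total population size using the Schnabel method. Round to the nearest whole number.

N ≈ 572

Marked at large before each occasion: Mᵢ = Σⱼ<ᵢ (Cⱼ − Rⱼ) → M1=0, M2=120, M3=249, M4=319, M5=350, M6=379
Σ MᵢCᵢ = 0·120 + 120·164 + 249·125 + 319·70 + 350·73 + 379·158 = 0 + 19680 + 31125 + 22330 + 25550 + 59882 = 158567
Σ Rᵢ = 0 + 35 + 55 + 39 + 44 + 104 = 277
N̂ = 158567 / 277 ≈ 572.4 → 572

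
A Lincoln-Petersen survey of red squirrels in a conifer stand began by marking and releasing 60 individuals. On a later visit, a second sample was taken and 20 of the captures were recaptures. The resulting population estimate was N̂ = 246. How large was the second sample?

C = 82

From N = M·C/R: C = N·R / M = 246·20 / 60 = 4920 / 60 = 82.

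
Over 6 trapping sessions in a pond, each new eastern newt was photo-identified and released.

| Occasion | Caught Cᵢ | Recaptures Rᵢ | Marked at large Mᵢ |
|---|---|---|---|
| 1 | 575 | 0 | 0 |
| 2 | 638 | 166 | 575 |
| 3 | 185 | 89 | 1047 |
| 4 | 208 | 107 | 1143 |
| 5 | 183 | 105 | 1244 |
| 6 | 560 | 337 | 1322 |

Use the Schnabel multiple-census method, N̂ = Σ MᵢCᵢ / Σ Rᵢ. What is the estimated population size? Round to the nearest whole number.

N ≈ 2197

Σ MᵢCᵢ = 0·575 + 575·638 + 1047·185 + 1143·208 + 1244·183 + 1322·560 = 0 + 366850 + 193695 + 237744 + 227652 + 740320 = 1766261
Σ Rᵢ = 0 + 166 + 89 + 107 + 105 + 337 = 804
N̂ = 1766261 / 804 ≈ 2196.8 → 2197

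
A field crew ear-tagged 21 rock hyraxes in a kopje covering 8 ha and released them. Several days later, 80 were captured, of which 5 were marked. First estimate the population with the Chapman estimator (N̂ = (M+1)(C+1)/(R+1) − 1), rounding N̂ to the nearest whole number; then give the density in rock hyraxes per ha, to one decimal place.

N̂ = 22·81/6 − 1 = 1782/6 − 1 = 296
Density = N̂ / area = 296 / 8 = 37.0 per ha

density ≈ 37.0 rock hyraxes per ha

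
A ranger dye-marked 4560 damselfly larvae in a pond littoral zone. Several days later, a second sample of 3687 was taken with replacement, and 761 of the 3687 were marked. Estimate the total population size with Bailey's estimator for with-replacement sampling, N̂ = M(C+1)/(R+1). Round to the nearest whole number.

N ≈ 22,070

N̂ = 4560·(3687+1)/(761+1) = 4560·3688/762 = 16817280/762 ≈ 22069.9 → 22070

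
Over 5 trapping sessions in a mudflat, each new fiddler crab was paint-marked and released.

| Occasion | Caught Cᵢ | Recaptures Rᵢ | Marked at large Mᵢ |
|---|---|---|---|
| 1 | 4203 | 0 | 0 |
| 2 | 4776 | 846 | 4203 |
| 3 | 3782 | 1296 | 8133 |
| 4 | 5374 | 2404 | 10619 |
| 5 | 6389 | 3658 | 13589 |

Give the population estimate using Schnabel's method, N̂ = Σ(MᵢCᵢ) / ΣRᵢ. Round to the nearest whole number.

N ≈ 23,735

Σ MᵢCᵢ = 0·4203 + 4203·4776 + 8133·3782 + 10619·5374 + 13589·6389 = 0 + 20073528 + 30759006 + 57066506 + 86820121 = 194719161
Σ Rᵢ = 0 + 846 + 1296 + 2404 + 3658 = 8204
N̂ = 194719161 / 8204 ≈ 23734.7 → 23735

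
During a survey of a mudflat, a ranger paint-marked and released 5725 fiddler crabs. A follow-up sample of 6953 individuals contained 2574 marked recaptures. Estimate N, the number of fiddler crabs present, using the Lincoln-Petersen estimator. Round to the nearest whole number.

N ≈ 15,465

N = (5725 × 6953) / 2574 = 39805925 / 2574 ≈ 15464.6 → 15465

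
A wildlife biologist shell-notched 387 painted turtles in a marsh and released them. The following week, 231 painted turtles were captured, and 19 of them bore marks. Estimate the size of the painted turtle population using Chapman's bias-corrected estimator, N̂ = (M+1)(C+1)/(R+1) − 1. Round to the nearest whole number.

N̂ = (387+1)(231+1)/(19+1) − 1 = 388·232/20 − 1
= 90016/20 − 1 ≈ 4500.8 − 1 ≈ 4499.8 → 4500

N ≈ 4500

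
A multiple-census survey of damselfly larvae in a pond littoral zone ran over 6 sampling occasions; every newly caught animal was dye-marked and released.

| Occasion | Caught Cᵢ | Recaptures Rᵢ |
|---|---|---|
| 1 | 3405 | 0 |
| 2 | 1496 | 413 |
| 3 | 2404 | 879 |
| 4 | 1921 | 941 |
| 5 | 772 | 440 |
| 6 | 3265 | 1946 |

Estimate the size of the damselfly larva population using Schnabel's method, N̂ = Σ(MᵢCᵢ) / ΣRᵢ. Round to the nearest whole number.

Marked at large before each occasion: Mᵢ = Σⱼ<ᵢ (Cⱼ − Rⱼ) → M1=0, M2=3405, M3=4488, M4=6013, M5=6993, M6=7325
Σ MᵢCᵢ = 0·3405 + 3405·1496 + 4488·2404 + 6013·1921 + 6993·772 + 7325·3265 = 0 + 5093880 + 10789152 + 11550973 + 5398596 + 23916125 = 56748726
Σ Rᵢ = 0 + 413 + 879 + 941 + 440 + 1946 = 4619
N̂ = 56748726 / 4619 ≈ 12285.9 → 12286

N ≈ 12,286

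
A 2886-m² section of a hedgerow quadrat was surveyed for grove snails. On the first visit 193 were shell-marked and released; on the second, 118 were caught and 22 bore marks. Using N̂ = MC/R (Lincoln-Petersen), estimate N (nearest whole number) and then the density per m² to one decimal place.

N̂ = 193·118/22 = 22774/22 ≈ 1035.2 → 1035
Density = N̂ / area = 1035 / 2886 ≈ 0.36 → 0.4 per m²

density ≈ 0.4 grove snails per m²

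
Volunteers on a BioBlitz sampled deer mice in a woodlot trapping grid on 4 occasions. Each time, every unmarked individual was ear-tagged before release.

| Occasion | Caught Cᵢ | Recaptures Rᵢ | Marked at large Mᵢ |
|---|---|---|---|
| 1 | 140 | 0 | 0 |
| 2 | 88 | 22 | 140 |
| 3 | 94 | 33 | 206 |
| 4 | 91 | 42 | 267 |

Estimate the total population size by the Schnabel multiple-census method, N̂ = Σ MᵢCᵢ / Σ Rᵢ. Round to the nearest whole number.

N ≈ 577

Σ MᵢCᵢ = 0·140 + 140·88 + 206·94 + 267·91 = 0 + 12320 + 19364 + 24297 = 55981
Σ Rᵢ = 0 + 22 + 33 + 42 = 97
N̂ = 55981 / 97 ≈ 577.1 → 577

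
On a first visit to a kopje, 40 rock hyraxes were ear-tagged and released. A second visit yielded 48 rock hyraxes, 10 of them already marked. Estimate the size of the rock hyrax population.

N = 192

The marked fraction in the recapture sample should equal the marked fraction in the population: 10/48 = 40/N.
N = (40 × 48) / 10 = 1920 / 10 = 192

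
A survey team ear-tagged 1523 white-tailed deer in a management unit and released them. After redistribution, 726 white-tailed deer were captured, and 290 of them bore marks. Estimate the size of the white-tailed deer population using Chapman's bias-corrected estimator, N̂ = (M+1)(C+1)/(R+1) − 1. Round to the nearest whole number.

N ≈ 3806

N̂ = (1523+1)(726+1)/(290+1) − 1 = 1524·727/291 − 1
= 1107948/291 − 1 ≈ 3807.4 − 1 ≈ 3806.4 → 3806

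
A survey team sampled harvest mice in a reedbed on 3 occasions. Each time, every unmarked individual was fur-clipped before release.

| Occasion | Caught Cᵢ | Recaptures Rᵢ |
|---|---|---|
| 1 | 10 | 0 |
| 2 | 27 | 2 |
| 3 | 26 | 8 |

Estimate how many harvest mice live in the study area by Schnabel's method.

N = 118

Marked at large before each occasion: Mᵢ = Σⱼ<ᵢ (Cⱼ − Rⱼ) → M1=0, M2=10, M3=35
Σ MᵢCᵢ = 0·10 + 10·27 + 35·26 = 0 + 270 + 910 = 1180
Σ Rᵢ = 0 + 2 + 8 = 10
N̂ = 1180 / 10 = 118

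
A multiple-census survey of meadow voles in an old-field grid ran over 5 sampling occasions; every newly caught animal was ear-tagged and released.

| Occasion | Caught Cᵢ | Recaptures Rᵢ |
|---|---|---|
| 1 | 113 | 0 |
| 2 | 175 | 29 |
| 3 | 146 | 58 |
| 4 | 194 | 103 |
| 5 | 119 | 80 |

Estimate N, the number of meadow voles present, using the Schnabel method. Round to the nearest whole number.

N ≈ 656

Marked at large before each occasion: Mᵢ = Σⱼ<ᵢ (Cⱼ − Rⱼ) → M1=0, M2=113, M3=259, M4=347, M5=438
Σ MᵢCᵢ = 0·113 + 113·175 + 259·146 + 347·194 + 438·119 = 0 + 19775 + 37814 + 67318 + 52122 = 177029
Σ Rᵢ = 0 + 29 + 58 + 103 + 80 = 270
N̂ = 177029 / 270 ≈ 655.7 → 656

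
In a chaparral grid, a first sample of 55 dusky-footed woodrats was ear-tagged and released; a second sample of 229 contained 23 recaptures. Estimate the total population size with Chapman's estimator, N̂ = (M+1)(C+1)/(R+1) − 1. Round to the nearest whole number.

N̂ = (55+1)(229+1)/(23+1) − 1 = 56·230/24 − 1
= 12880/24 − 1 ≈ 536.7 − 1 ≈ 535.7 → 536

N ≈ 536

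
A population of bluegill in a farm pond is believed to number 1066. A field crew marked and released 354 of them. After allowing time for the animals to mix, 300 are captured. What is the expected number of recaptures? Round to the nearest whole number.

expected recaptures ≈ 100

Expected recaptures E[R] = M·C / N.
E[R] = 354 × 300 / 1066 = 106200 / 1066 ≈ 99.6 → 100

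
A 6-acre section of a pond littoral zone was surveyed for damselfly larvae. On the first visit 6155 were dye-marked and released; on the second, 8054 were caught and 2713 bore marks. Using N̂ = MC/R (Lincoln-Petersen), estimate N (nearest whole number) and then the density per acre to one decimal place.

density ≈ 3045.3 damselfly larvae per acre

N̂ = 6155·8054/2713 = 49572370/2713 ≈ 18272.2 → 18272
Density = N̂ / area = 18272 / 6 ≈ 3045.33 → 3045.3 per acre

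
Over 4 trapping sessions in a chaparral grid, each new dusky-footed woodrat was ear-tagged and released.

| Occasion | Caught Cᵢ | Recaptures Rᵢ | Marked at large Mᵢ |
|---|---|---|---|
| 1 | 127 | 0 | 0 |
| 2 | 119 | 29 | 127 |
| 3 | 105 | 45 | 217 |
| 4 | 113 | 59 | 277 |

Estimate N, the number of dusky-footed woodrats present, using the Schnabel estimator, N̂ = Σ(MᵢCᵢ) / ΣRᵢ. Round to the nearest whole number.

N ≈ 520

Σ MᵢCᵢ = 0·127 + 127·119 + 217·105 + 277·113 = 0 + 15113 + 22785 + 31301 = 69199
Σ Rᵢ = 0 + 29 + 45 + 59 = 133
N̂ = 69199 / 133 ≈ 520.3 → 520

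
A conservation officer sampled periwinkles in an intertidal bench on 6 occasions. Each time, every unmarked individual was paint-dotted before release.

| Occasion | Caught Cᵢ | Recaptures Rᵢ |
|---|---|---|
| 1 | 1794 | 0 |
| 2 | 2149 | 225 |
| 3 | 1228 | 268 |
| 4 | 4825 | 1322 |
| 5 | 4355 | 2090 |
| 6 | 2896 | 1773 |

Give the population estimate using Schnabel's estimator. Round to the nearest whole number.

Marked at large before each occasion: Mᵢ = Σⱼ<ᵢ (Cⱼ − Rⱼ) → M1=0, M2=1794, M3=3718, M4=4678, M5=8181, M6=10446
Σ MᵢCᵢ = 0·1794 + 1794·2149 + 3718·1228 + 4678·4825 + 8181·4355 + 10446·2896 = 0 + 3855306 + 4565704 + 22571350 + 35628255 + 30251616 = 96872231
Σ Rᵢ = 0 + 225 + 268 + 1322 + 2090 + 1773 = 5678
N̂ = 96872231 / 5678 ≈ 17061.0 → 17061

N ≈ 17,061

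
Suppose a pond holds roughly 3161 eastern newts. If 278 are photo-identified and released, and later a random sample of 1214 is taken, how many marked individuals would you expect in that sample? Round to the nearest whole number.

Expected recaptures E[R] = M·C / N.
E[R] = 278 × 1214 / 3161 = 337492 / 3161 ≈ 106.8 → 107

expected recaptures ≈ 107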